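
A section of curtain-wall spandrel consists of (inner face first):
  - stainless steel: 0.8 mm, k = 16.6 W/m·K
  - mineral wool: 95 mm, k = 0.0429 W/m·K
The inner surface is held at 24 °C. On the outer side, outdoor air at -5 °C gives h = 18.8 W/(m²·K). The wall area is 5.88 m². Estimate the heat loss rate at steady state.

Series thermal resistances:
R_stainless steel = L/(kA) = 0.0008/(16.6×5.88) = 8.196×10^-6 K/W
R_mineral wool = L/(kA) = 0.095/(0.0429×5.88) = 0.3766 K/W
R_outer film = 1/(h_o·A) = 1/(18.8×5.88) = 0.009046 K/W
R_total = 0.3857 K/W
Q = ΔT / R_total = 29 / 0.3857

Q ≈ 75.2 W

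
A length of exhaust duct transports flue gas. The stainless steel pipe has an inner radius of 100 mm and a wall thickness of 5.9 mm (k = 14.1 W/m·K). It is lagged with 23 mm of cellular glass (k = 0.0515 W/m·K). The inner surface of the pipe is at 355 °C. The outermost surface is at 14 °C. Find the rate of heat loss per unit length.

For a radial system each layer contributes R = ln(r_out/r_in)/(2πkL); films add R = 1/(hA).
R_stainless steel pipe wall = ln(105.9/100)/(2π×14.1×1) = 6.471×10^-4 K/W
R_cellular glass = ln(128.9/105.9)/(2π×0.0515×1) = 0.6074 K/W
R_total = 0.608 K/W
Q = ΔT/R_total = 341/0.608

q′ ≈ 561 W/m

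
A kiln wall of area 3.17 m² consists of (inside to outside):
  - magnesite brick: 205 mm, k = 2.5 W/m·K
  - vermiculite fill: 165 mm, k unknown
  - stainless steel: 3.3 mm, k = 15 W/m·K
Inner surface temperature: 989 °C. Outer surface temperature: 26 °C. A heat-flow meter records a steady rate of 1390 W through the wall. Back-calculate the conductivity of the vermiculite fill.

k ≈ 0.0781 W/(m·K)

Treating each layer as a thermal resistance in series:
R_magnesite brick = L/(kA) = 0.205/(2.5×3.17) = 0.02587 K/W
R_stainless steel = L/(kA) = 0.0033/(15×3.17) = 6.94×10^-5 K/W
Sum of known resistances R_other = 0.02594 K/W
Total R = ΔT/Q = 963/1390 = 0.6928 K/W
R_vermiculite fill = R_total − R_other = 0.6669 K/W
k = L/(R·A) = 0.165/(0.6669×3.17)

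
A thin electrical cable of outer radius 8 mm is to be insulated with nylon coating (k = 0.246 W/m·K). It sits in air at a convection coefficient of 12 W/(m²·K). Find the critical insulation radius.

For a cylinder r_cr = k/h = 0.246/12
r_cr = 20.5 mm; since the bare radius (8 mm) is below r_cr, adding a thin layer of insulation will *increase* heat loss.

r_cr ≈ 20.5 mm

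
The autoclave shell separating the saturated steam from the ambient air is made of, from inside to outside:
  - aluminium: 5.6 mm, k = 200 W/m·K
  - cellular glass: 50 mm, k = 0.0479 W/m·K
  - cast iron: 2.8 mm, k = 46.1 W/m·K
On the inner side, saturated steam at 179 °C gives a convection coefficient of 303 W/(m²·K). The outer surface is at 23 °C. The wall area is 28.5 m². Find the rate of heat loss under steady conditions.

Q ≈ 4250 W

Thermal resistances in series:
R_inner film = 1/(h_i·A) = 1/(303×28.5) = 1.158×10^-4 K/W
R_aluminium = L/(kA) = 0.0056/(200×28.5) = 9.825×10^-7 K/W
R_cellular glass = L/(kA) = 0.05/(0.0479×28.5) = 0.03663 K/W
R_cast iron = L/(kA) = 0.0028/(46.1×28.5) = 2.131×10^-6 K/W
R_total = 0.03674 K/W
Q = ΔT / R_total = 156 / 0.03674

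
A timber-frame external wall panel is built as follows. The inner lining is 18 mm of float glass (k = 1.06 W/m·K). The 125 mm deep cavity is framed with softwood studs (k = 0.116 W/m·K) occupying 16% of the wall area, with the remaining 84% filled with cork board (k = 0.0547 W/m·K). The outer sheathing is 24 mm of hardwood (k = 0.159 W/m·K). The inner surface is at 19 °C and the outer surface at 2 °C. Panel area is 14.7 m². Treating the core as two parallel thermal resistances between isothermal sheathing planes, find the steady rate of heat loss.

Sheathing layers in series; stud and cavity paths in parallel between them.
R_inner = 0.018/(1.06×14.7) = 0.001155 K/W
R_stud  = 0.125/(0.116×0.16×14.7) = 0.4582 K/W
R_cav   = 0.125/(0.0547×0.84×14.7) = 0.1851 K/W
1/R_core = 1/R_stud + 1/R_cav → R_core = 0.1318 K/W
R_outer = 0.024/(0.159×14.7) = 0.01027 K/W
R_total = 0.1432 K/W
Q = ΔT/R_total = 17/0.1432

Q ≈ 119 W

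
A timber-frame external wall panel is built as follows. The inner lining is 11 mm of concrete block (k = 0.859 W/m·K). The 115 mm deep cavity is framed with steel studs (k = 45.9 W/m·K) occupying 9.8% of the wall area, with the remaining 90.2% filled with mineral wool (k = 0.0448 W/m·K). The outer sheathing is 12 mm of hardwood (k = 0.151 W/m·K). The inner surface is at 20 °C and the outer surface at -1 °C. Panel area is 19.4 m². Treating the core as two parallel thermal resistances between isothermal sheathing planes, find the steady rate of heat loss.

Q ≈ 3460 W

Sheathing layers in series; stud and cavity paths in parallel between them.
R_inner = 0.011/(0.859×19.4) = 6.601×10^-4 K/W
R_stud  = 0.115/(45.9×0.098×19.4) = 0.001318 K/W
R_cav   = 0.115/(0.0448×0.902×19.4) = 0.1467 K/W
1/R_core = 1/R_stud + 1/R_cav → R_core = 0.001306 K/W
R_outer = 0.012/(0.151×19.4) = 0.004096 K/W
R_total = 0.006063 K/W
Q = ΔT/R_total = 21/0.006063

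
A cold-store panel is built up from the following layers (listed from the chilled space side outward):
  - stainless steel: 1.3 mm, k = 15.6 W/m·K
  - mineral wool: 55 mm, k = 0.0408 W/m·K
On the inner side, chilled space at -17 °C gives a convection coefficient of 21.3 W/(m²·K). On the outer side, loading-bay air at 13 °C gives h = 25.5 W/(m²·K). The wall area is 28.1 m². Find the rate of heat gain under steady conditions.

Q ≈ 588 W

Model the wall as resistances in series:
R_inner film = 1/(h_i·A) = 1/(21.3×28.1) = 0.001671 K/W
R_stainless steel = L/(kA) = 0.0013/(15.6×28.1) = 2.966×10^-6 K/W
R_mineral wool = L/(kA) = 0.055/(0.0408×28.1) = 0.04797 K/W
R_outer film = 1/(h_o·A) = 1/(25.5×28.1) = 0.001396 K/W
R_total = 0.05104 K/W
Q = ΔT / R_total = 30 / 0.05104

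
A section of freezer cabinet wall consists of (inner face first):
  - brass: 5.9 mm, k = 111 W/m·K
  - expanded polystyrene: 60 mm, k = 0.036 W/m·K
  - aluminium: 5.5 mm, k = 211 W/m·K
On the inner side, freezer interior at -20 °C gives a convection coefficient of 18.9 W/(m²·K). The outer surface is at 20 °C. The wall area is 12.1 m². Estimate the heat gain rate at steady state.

Q ≈ 281 W

Thermal resistances in series:
R_inner film = 1/(h_i·A) = 1/(18.9×12.1) = 0.004373 K/W
R_brass = L/(kA) = 0.0059/(111×12.1) = 4.393×10^-6 K/W
R_expanded polystyrene = L/(kA) = 0.06/(0.036×12.1) = 0.1377 K/W
R_aluminium = L/(kA) = 0.0055/(211×12.1) = 2.154×10^-6 K/W
R_total = 0.1421 K/W
Q = ΔT / R_total = 40 / 0.1421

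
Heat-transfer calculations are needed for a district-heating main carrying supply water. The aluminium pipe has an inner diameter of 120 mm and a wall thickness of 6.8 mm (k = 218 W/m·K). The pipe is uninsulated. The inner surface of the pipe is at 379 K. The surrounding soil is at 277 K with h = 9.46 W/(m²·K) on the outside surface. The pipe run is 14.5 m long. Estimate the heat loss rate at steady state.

Q ≈ 5870 W

Per-layer cylindrical resistances, series-summed:
R_aluminium pipe wall = ln(66.8/60)/(2π×218×14.5) = 5.405×10^-6 K/W
R_outer film = 1/(h_o·2πr_oL) = 1/(9.46×2π×0.0668×14.5) = 0.01737 K/W
R_total = 0.01737 K/W
Q = ΔT/R_total = 102/0.01737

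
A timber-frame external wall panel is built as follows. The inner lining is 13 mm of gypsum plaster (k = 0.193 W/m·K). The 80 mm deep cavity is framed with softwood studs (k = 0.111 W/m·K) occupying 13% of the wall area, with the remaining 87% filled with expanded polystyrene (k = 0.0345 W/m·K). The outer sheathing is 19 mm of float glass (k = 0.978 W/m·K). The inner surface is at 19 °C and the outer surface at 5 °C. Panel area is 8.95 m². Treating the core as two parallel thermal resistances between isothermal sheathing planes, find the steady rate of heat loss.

Sheathing layers in series; stud and cavity paths in parallel between them.
R_inner = 0.013/(0.193×8.95) = 0.007526 K/W
R_stud  = 0.08/(0.111×0.13×8.95) = 0.6194 K/W
R_cav   = 0.08/(0.0345×0.87×8.95) = 0.2978 K/W
1/R_core = 1/R_stud + 1/R_cav → R_core = 0.2011 K/W
R_outer = 0.019/(0.978×8.95) = 0.002171 K/W
R_total = 0.2108 K/W
Q = ΔT/R_total = 14/0.2108

Q ≈ 66.4 W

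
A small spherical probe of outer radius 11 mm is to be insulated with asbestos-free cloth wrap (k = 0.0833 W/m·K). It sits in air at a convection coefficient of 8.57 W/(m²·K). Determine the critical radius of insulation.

For a sphere r_cr = 2k/h = 2×0.0833/8.57
r_cr = 19.4 mm; since the bare radius (11 mm) is below r_cr, adding a thin layer of insulation will *increase* heat loss.

r_cr ≈ 19.4 mm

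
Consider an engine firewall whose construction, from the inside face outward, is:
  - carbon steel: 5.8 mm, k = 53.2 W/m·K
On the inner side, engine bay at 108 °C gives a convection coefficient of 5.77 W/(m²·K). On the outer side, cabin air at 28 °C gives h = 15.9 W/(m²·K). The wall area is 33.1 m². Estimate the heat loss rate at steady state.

Model the wall as resistances in series:
R_inner film = 1/(h_i·A) = 1/(5.77×33.1) = 0.005236 K/W
R_carbon steel = L/(kA) = 0.0058/(53.2×33.1) = 3.294×10^-6 K/W
R_outer film = 1/(h_o·A) = 1/(15.9×33.1) = 0.0019 K/W
R_total = 0.007139 K/W
Q = ΔT / R_total = 80 / 0.007139

Q ≈ 11200 W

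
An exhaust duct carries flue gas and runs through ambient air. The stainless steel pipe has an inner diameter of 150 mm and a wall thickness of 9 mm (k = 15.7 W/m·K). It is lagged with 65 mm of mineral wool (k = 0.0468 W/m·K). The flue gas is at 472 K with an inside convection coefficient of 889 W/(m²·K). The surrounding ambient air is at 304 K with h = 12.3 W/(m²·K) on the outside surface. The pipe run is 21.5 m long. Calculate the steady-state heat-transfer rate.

Q ≈ 1770 W

Treating each annulus and film as a series resistance:
R_inner film = 1/(h_i·2πr₁L) = 1/(889×2π×0.075×21.5) = 1.11×10^-4 K/W
R_stainless steel pipe wall = ln(84/75)/(2π×15.7×21.5) = 5.343×10^-5 K/W
R_mineral wool = ln(149/84)/(2π×0.0468×21.5) = 0.09065 K/W
R_outer film = 1/(h_o·2πr_oL) = 1/(12.3×2π×0.149×21.5) = 0.004039 K/W
R_total = 0.09486 K/W
Q = ΔT/R_total = 168/0.09486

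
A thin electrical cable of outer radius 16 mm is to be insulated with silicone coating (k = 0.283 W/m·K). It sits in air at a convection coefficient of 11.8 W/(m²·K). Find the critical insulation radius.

For a cylinder r_cr = k/h = 0.283/11.8
r_cr = 24 mm; since the bare radius (16 mm) is below r_cr, adding a thin layer of insulation will *increase* heat loss.

r_cr ≈ 24 mm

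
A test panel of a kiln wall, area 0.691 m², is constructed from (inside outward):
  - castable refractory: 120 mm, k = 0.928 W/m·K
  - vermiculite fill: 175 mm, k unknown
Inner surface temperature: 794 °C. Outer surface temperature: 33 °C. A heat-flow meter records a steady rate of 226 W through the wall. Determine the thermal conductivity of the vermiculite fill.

Using the resistance-network approach (series):
R_castable refractory = L/(kA) = 0.12/(0.928×0.691) = 0.1871 K/W
Sum of known resistances R_other = 0.1871 K/W
Total R = ΔT/Q = 761/226 = 3.367 K/W
R_vermiculite fill = R_total − R_other = 3.18 K/W
k = L/(R·A) = 0.175/(3.18×0.691)

k ≈ 0.0796 W/(m·K)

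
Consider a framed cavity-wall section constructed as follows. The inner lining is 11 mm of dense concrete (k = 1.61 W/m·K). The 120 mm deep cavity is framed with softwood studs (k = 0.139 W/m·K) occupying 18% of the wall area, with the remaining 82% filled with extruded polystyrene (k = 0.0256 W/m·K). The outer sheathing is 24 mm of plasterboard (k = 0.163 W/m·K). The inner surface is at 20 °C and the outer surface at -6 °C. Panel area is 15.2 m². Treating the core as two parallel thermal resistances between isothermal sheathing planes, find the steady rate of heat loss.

Sheathing layers in series; stud and cavity paths in parallel between them.
R_inner = 0.011/(1.61×15.2) = 4.495×10^-4 K/W
R_stud  = 0.12/(0.139×0.18×15.2) = 0.3155 K/W
R_cav   = 0.12/(0.0256×0.82×15.2) = 0.3761 K/W
1/R_core = 1/R_stud + 1/R_cav → R_core = 0.1716 K/W
R_outer = 0.024/(0.163×15.2) = 0.009687 K/W
R_total = 0.1817 K/W
Q = ΔT/R_total = 26/0.1817

Q ≈ 143 W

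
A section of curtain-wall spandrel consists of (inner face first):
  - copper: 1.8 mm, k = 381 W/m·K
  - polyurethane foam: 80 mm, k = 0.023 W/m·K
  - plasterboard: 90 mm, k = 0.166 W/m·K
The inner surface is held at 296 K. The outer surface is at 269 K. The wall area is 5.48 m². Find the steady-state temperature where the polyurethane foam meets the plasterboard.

T ≈ 273 K

Series thermal resistances:
R_copper = L/(kA) = 0.0018/(381×5.48) = 8.621×10^-7 K/W
R_polyurethane foam = L/(kA) = 0.08/(0.023×5.48) = 0.6347 K/W
R_plasterboard = L/(kA) = 0.09/(0.166×5.48) = 0.09894 K/W
R_total = 0.7337 K/W;  Q = ΔT/R_total = 27/0.7337 = 36.8 W
T_interface = T_inner − Q·ΣR(inner→interface) = 296 − 36.8×0.6347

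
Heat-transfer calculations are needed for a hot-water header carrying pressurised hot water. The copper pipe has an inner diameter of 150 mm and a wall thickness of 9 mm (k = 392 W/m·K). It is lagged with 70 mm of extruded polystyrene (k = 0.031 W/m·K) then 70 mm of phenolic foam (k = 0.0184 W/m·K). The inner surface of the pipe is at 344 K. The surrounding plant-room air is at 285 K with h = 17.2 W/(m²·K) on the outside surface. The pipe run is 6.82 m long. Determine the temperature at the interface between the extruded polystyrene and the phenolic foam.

T ≈ 315 K

Treating each annulus and film as a series resistance:
R_copper pipe wall = ln(84/75)/(2π×392×6.82) = 6.747×10^-6 K/W
R_extruded polystyrene = ln(154/84)/(2π×0.031×6.82) = 0.4563 K/W
R_phenolic foam = ln(224/154)/(2π×0.0184×6.82) = 0.4752 K/W
R_outer film = 1/(h_o·2πr_oL) = 1/(17.2×2π×0.224×6.82) = 0.006057 K/W
R_total = 0.9376 K/W
Q = ΔT/R_total = 59/0.9376
Q = 62.9 W
T_interface = T_inner − Q·ΣR(inner→interface) = 344 − 62.9×0.4563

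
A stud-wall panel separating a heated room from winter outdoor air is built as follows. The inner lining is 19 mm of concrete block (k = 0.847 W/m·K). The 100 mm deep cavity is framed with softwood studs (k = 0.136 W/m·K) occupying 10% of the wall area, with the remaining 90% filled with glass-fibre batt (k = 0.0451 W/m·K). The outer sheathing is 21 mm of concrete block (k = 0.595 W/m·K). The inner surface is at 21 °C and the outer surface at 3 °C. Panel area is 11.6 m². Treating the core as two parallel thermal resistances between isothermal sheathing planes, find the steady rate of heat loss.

Sheathing layers in series; stud and cavity paths in parallel between them.
R_inner = 0.019/(0.847×11.6) = 0.001934 K/W
R_stud  = 0.1/(0.136×0.1×11.6) = 0.6339 K/W
R_cav   = 0.1/(0.0451×0.9×11.6) = 0.2124 K/W
1/R_core = 1/R_stud + 1/R_cav → R_core = 0.1591 K/W
R_outer = 0.021/(0.595×11.6) = 0.003043 K/W
R_total = 0.1641 K/W
Q = ΔT/R_total = 18/0.1641

Q ≈ 110 W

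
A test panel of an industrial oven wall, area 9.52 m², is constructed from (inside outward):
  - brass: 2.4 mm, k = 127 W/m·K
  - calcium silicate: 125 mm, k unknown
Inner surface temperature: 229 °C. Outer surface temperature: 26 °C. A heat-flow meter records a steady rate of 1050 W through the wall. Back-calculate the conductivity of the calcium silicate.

k ≈ 0.0679 W/(m·K)

Using the resistance-network approach (series):
R_brass = L/(kA) = 0.0024/(127×9.52) = 1.985×10^-6 K/W
Sum of known resistances R_other = 1.985×10^-6 K/W
Total R = ΔT/Q = 203/1050 = 0.1933 K/W
R_calcium silicate = R_total − R_other = 0.1933 K/W
k = L/(R·A) = 0.125/(0.1933×9.52)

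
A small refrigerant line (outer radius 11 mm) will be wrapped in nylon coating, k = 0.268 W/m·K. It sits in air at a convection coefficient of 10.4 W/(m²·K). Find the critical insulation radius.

For a cylinder r_cr = k/h = 0.268/10.4
r_cr = 25.8 mm; since the bare radius (11 mm) is below r_cr, adding a thin layer of insulation will *increase* heat loss.

r_cr ≈ 25.8 mm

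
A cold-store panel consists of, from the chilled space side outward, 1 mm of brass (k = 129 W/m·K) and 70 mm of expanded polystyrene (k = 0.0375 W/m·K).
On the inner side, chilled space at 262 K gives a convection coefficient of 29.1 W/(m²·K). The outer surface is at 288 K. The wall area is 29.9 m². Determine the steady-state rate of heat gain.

Q ≈ 409 W

Thermal resistances in series:
R_inner film = 1/(h_i·A) = 1/(29.1×29.9) = 0.001149 K/W
R_brass = L/(kA) = 0.001/(129×29.9) = 2.593×10^-7 K/W
R_expanded polystyrene = L/(kA) = 0.07/(0.0375×29.9) = 0.06243 K/W
R_total = 0.06358 K/W
Q = ΔT / R_total = 26 / 0.06358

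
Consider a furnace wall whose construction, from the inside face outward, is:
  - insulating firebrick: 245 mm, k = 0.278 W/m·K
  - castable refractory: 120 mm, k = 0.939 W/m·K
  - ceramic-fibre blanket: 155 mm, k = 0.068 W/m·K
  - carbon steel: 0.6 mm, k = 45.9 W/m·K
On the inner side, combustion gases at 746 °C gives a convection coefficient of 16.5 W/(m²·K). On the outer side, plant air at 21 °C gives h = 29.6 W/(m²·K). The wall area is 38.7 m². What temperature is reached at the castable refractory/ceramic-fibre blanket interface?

T ≈ 517 °C

Using the resistance-network approach (series):
R_inner film = 1/(h_i·A) = 1/(16.5×38.7) = 0.001566 K/W
R_insulating firebrick = L/(kA) = 0.245/(0.278×38.7) = 0.02277 K/W
R_castable refractory = L/(kA) = 0.12/(0.939×38.7) = 0.003302 K/W
R_ceramic-fibre blanket = L/(kA) = 0.155/(0.068×38.7) = 0.0589 K/W
R_carbon steel = L/(kA) = 0.0006/(45.9×38.7) = 3.378×10^-7 K/W
R_outer film = 1/(h_o·A) = 1/(29.6×38.7) = 8.73×10^-4 K/W
R_total = 0.08741 K/W;  Q = ΔT/R_total = 725/0.08741 = 8294 W
T_interface = T_inner − Q·ΣR(inner→interface) = 746 − 8290×0.02764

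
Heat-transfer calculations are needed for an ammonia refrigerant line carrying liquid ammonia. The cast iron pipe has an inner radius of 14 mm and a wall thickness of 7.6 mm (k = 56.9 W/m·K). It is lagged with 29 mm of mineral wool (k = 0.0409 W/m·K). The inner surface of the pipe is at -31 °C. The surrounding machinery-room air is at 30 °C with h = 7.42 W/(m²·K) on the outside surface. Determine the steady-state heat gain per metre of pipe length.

q′ ≈ 16.3 W/m

Per-layer cylindrical resistances, series-summed:
R_cast iron pipe wall = ln(21.6/14)/(2π×56.9×1) = 0.001213 K/W
R_mineral wool = ln(50.6/21.6)/(2π×0.0409×1) = 3.313 K/W
R_outer film = 1/(h_o·2πr_oL) = 1/(7.42×2π×0.0506×1) = 0.4239 K/W
R_total = 3.738 K/W
Q = ΔT/R_total = 61/3.738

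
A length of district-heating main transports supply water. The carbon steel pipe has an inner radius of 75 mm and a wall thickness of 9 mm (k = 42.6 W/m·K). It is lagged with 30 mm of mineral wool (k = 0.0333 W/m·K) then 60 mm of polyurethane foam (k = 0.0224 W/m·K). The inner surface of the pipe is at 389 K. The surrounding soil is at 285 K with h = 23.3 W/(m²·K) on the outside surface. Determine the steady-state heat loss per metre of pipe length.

q′ ≈ 23.1 W/m

For a radial system each layer contributes R = ln(r_out/r_in)/(2πkL); films add R = 1/(hA).
R_carbon steel pipe wall = ln(84/75)/(2π×42.6×1) = 4.234×10^-4 K/W
R_mineral wool = ln(114/84)/(2π×0.0333×1) = 1.46 K/W
R_polyurethane foam = ln(174/114)/(2π×0.0224×1) = 3.004 K/W
R_outer film = 1/(h_o·2πr_oL) = 1/(23.3×2π×0.174×1) = 0.03926 K/W
R_total = 4.504 K/W
Q = ΔT/R_total = 104/4.504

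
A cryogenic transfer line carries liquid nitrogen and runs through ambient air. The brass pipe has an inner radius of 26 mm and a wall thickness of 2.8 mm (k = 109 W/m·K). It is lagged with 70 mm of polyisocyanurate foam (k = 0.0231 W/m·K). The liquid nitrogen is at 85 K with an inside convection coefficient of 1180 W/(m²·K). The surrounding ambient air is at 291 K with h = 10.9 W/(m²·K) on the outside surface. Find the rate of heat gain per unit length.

Per-layer cylindrical resistances, series-summed:
R_inner film = 1/(h_i·2πr₁L) = 1/(1180×2π×0.026×1) = 0.005188 K/W
R_brass pipe wall = ln(28.8/26)/(2π×109×1) = 1.493×10^-4 K/W
R_polyisocyanurate foam = ln(98.8/28.8)/(2π×0.0231×1) = 8.493 K/W
R_outer film = 1/(h_o·2πr_oL) = 1/(10.9×2π×0.0988×1) = 0.1478 K/W
R_total = 8.646 K/W
Q = ΔT/R_total = 206/8.646

q′ ≈ 23.8 W/m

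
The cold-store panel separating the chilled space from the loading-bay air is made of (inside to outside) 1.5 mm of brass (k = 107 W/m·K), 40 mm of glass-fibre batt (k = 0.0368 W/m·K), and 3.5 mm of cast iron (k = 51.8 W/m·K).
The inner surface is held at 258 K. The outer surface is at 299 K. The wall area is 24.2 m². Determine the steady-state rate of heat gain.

Q ≈ 913 W

Model the wall as resistances in series:
R_brass = L/(kA) = 0.0015/(107×24.2) = 5.793×10^-7 K/W
R_glass-fibre batt = L/(kA) = 0.04/(0.0368×24.2) = 0.04492 K/W
R_cast iron = L/(kA) = 0.0035/(51.8×24.2) = 2.792×10^-6 K/W
R_total = 0.04492 K/W
Q = ΔT / R_total = 41 / 0.04492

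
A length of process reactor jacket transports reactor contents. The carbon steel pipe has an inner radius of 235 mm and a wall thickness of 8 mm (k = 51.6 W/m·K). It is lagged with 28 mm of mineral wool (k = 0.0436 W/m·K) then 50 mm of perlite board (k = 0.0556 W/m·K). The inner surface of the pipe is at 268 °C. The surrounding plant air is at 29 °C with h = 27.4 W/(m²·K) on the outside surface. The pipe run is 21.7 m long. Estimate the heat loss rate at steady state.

Q ≈ 5760 W

Cylindrical conduction, so R = ln(r₂/r₁)/(2πkL) per layer, in series:
R_carbon steel pipe wall = ln(243/235)/(2π×51.6×21.7) = 4.758×10^-6 K/W
R_mineral wool = ln(271/243)/(2π×0.0436×21.7) = 0.01835 K/W
R_perlite board = ln(321/271)/(2π×0.0556×21.7) = 0.02234 K/W
R_outer film = 1/(h_o·2πr_oL) = 1/(27.4×2π×0.321×21.7) = 8.339×10^-4 K/W
R_total = 0.04152 K/W
Q = ΔT/R_total = 239/0.04152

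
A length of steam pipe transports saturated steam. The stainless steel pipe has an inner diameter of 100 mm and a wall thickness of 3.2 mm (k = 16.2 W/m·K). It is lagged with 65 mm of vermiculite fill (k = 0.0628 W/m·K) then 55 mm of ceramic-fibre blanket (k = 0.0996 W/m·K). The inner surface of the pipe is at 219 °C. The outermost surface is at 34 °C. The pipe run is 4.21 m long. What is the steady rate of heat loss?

Treating each annulus and film as a series resistance:
R_stainless steel pipe wall = ln(53.2/50)/(2π×16.2×4.21) = 1.448×10^-4 K/W
R_vermiculite fill = ln(118.2/53.2)/(2π×0.0628×4.21) = 0.4806 K/W
R_ceramic-fibre blanket = ln(173.2/118.2)/(2π×0.0996×4.21) = 0.145 K/W
R_total = 0.6257 K/W
Q = ΔT/R_total = 185/0.6257

Q ≈ 296 W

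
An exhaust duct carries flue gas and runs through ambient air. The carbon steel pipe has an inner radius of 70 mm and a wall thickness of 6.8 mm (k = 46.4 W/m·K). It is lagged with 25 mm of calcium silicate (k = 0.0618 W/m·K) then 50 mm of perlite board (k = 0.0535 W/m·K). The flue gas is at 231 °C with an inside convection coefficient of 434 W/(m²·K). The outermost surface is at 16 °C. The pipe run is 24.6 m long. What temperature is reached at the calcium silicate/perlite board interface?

Per-layer cylindrical resistances, series-summed:
R_inner film = 1/(h_i·2πr₁L) = 1/(434×2π×0.07×24.6) = 2.13×10^-4 K/W
R_carbon steel pipe wall = ln(76.8/70)/(2π×46.4×24.6) = 1.293×10^-5 K/W
R_calcium silicate = ln(101.8/76.8)/(2π×0.0618×24.6) = 0.0295 K/W
R_perlite board = ln(151.8/101.8)/(2π×0.0535×24.6) = 0.04832 K/W
R_total = 0.07805 K/W
Q = ΔT/R_total = 215/0.07805
Q = 2750 W
T_interface = T_inner − Q·ΣR(inner→interface) = 231 − 2750×0.02973

T ≈ 149 °C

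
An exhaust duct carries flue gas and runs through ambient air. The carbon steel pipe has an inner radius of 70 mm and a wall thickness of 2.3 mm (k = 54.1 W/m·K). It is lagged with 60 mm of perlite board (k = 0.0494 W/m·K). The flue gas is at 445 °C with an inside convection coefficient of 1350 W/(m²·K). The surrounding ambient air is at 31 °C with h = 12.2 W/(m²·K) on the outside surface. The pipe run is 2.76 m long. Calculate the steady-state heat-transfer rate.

Treating each annulus and film as a series resistance:
R_inner film = 1/(h_i·2πr₁L) = 1/(1350×2π×0.07×2.76) = 6.102×10^-4 K/W
R_carbon steel pipe wall = ln(72.3/70)/(2π×54.1×2.76) = 3.446×10^-5 K/W
R_perlite board = ln(132.3/72.3)/(2π×0.0494×2.76) = 0.7053 K/W
R_outer film = 1/(h_o·2πr_oL) = 1/(12.2×2π×0.1323×2.76) = 0.03573 K/W
R_total = 0.7417 K/W
Q = ΔT/R_total = 414/0.7417

Q ≈ 558 W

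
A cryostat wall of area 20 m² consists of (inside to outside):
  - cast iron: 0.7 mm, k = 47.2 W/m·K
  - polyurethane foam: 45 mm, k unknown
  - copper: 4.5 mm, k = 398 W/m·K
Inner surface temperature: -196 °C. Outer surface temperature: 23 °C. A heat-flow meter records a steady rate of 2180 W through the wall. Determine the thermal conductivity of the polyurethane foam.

Thermal resistances in series:
R_cast iron = L/(kA) = 0.0007/(47.2×20) = 7.415×10^-7 K/W
R_copper = L/(kA) = 0.0045/(398×20) = 5.653×10^-7 K/W
Sum of known resistances R_other = 1.307×10^-6 K/W
Total R = ΔT/Q = 219/2180 = 0.1005 K/W
R_polyurethane foam = R_total − R_other = 0.1005 K/W
k = L/(R·A) = 0.045/(0.1005×20)

k ≈ 0.0224 W/(m·K)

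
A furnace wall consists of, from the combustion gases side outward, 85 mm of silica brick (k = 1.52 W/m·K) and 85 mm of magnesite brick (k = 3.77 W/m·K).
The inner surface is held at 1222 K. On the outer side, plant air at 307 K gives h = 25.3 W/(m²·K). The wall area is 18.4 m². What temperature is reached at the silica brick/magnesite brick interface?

T ≈ 788 K

Using the resistance-network approach (series):
R_silica brick = L/(kA) = 0.085/(1.52×18.4) = 0.003039 K/W
R_magnesite brick = L/(kA) = 0.085/(3.77×18.4) = 0.001225 K/W
R_outer film = 1/(h_o·A) = 1/(25.3×18.4) = 0.002148 K/W
R_total = 0.006413 K/W;  Q = ΔT/R_total = 915/0.006413 = 142700 W
T_interface = T_inner − Q·ΣR(inner→interface) = 1222 − 143000×0.003039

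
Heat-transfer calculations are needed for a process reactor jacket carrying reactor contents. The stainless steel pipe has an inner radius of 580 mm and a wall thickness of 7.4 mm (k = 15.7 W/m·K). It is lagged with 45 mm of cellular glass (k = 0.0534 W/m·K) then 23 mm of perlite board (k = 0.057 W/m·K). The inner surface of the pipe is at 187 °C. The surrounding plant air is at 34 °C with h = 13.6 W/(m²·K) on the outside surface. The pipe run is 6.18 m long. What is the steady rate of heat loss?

Cylindrical conduction, so R = ln(r₂/r₁)/(2πkL) per layer, in series:
R_stainless steel pipe wall = ln(587.4/580)/(2π×15.7×6.18) = 2.08×10^-5 K/W
R_cellular glass = ln(632.4/587.4)/(2π×0.0534×6.18) = 0.0356 K/W
R_perlite board = ln(655.4/632.4)/(2π×0.057×6.18) = 0.01614 K/W
R_outer film = 1/(h_o·2πr_oL) = 1/(13.6×2π×0.6554×6.18) = 0.002889 K/W
R_total = 0.05465 K/W
Q = ΔT/R_total = 153/0.05465

Q ≈ 2800 W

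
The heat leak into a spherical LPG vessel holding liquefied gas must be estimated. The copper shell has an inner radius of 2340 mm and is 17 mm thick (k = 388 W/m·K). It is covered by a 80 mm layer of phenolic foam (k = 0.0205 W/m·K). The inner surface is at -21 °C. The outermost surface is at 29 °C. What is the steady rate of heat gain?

Q ≈ 925 W

For a spherical shell R = (1/r₁ − 1/r₂)/(4πk); film R = 1/(h·4πr²). In series:
R_copper shell = (1/2.34 − 1/2.357)/(4π×388) = 6.322×10^-7 K/W
R_phenolic foam = (1/2.357 − 1/2.437)/(4π×0.0205) = 0.05406 K/W
R_total = 0.05407 K/W
Q = ΔT/R_total = 50/0.05407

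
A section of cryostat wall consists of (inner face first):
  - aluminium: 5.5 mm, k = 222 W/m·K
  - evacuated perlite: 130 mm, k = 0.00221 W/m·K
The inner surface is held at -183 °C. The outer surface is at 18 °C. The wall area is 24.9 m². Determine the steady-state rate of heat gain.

Q ≈ 85.1 W

Thermal resistances in series:
R_aluminium = L/(kA) = 0.0055/(222×24.9) = 9.95×10^-7 K/W
R_evacuated perlite = L/(kA) = 0.13/(0.00221×24.9) = 2.362 K/W
R_total = 2.362 K/W
Q = ΔT / R_total = 201 / 2.362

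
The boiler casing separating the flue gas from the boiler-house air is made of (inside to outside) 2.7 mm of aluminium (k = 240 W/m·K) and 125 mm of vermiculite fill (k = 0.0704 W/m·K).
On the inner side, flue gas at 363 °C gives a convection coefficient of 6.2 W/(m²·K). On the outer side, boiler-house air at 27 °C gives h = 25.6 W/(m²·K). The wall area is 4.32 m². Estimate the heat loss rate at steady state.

Model the wall as resistances in series:
R_inner film = 1/(h_i·A) = 1/(6.2×4.32) = 0.03734 K/W
R_aluminium = L/(kA) = 0.0027/(240×4.32) = 2.604×10^-6 K/W
R_vermiculite fill = L/(kA) = 0.125/(0.0704×4.32) = 0.411 K/W
R_outer film = 1/(h_o·A) = 1/(25.6×4.32) = 0.009042 K/W
R_total = 0.4574 K/W
Q = ΔT / R_total = 336 / 0.4574

Q ≈ 735 W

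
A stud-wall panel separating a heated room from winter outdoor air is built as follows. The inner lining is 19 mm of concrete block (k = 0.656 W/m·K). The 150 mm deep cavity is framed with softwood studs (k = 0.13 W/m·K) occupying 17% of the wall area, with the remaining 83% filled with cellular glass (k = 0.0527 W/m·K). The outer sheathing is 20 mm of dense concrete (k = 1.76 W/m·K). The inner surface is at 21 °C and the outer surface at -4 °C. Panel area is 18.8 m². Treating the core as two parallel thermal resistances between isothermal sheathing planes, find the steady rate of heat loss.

Sheathing layers in series; stud and cavity paths in parallel between them.
R_inner = 0.019/(0.656×18.8) = 0.001541 K/W
R_stud  = 0.15/(0.13×0.17×18.8) = 0.361 K/W
R_cav   = 0.15/(0.0527×0.83×18.8) = 0.1824 K/W
1/R_core = 1/R_stud + 1/R_cav → R_core = 0.1212 K/W
R_outer = 0.02/(1.76×18.8) = 6.044×10^-4 K/W
R_total = 0.1233 K/W
Q = ΔT/R_total = 25/0.1233

Q ≈ 203 W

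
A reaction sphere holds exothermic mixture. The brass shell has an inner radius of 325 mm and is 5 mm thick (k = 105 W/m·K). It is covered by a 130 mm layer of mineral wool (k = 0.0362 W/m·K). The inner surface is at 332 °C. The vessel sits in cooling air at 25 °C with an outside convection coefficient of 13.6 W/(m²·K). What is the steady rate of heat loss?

Q ≈ 161 W

Radial (spherical) resistances in series:
R_brass shell = (1/0.325 − 1/0.33)/(4π×105) = 3.533×10^-5 K/W
R_mineral wool = (1/0.33 − 1/0.46)/(4π×0.0362) = 1.883 K/W
R_outer film = 1/(h·4πr_o²) = 1/(13.6×4π×0.46²) = 0.02765 K/W
R_total = 1.91 K/W
Q = ΔT/R_total = 307/1.91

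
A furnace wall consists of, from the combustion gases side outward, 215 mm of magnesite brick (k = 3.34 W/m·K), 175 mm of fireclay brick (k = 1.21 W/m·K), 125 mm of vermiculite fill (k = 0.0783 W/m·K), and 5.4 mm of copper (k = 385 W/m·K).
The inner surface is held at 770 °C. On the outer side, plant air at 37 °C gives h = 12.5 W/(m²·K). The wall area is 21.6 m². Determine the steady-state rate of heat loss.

Model the wall as resistances in series:
R_magnesite brick = L/(kA) = 0.215/(3.34×21.6) = 0.00298 K/W
R_fireclay brick = L/(kA) = 0.175/(1.21×21.6) = 0.006696 K/W
R_vermiculite fill = L/(kA) = 0.125/(0.0783×21.6) = 0.07391 K/W
R_copper = L/(kA) = 0.0054/(385×21.6) = 6.494×10^-7 K/W
R_outer film = 1/(h_o·A) = 1/(12.5×21.6) = 0.003704 K/W
R_total = 0.08729 K/W
Q = ΔT / R_total = 733 / 0.08729

Q ≈ 8400 W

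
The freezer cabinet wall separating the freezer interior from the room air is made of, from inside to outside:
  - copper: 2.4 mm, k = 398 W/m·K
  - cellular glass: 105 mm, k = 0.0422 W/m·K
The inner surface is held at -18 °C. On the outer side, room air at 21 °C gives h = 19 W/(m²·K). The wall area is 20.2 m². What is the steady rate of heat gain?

Q ≈ 310 W

Using the resistance-network approach (series):
R_copper = L/(kA) = 0.0024/(398×20.2) = 2.985×10^-7 K/W
R_cellular glass = L/(kA) = 0.105/(0.0422×20.2) = 0.1232 K/W
R_outer film = 1/(h_o·A) = 1/(19×20.2) = 0.002606 K/W
R_total = 0.1258 K/W
Q = ΔT / R_total = 39 / 0.1258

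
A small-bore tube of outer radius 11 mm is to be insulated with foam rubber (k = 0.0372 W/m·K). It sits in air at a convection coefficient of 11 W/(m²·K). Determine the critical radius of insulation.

For a cylinder r_cr = k/h = 0.0372/11
r_cr = 3.38 mm; since the bare radius (11 mm) is above r_cr, any added insulation will reduce heat loss.

r_cr ≈ 3.38 mm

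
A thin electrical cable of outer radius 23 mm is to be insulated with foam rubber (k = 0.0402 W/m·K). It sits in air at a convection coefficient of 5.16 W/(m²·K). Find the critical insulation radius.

For a cylinder r_cr = k/h = 0.0402/5.16
r_cr = 7.79 mm; since the bare radius (23 mm) is above r_cr, any added insulation will reduce heat loss.

r_cr ≈ 7.79 mm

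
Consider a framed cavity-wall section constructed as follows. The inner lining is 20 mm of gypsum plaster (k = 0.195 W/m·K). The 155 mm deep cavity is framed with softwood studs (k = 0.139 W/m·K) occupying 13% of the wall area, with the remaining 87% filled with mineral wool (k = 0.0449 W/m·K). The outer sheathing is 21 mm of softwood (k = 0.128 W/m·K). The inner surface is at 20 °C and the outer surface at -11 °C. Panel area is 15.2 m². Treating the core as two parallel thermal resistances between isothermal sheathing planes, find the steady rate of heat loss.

Q ≈ 158 W

Sheathing layers in series; stud and cavity paths in parallel between them.
R_inner = 0.02/(0.195×15.2) = 0.006748 K/W
R_stud  = 0.155/(0.139×0.13×15.2) = 0.5643 K/W
R_cav   = 0.155/(0.0449×0.87×15.2) = 0.261 K/W
1/R_core = 1/R_stud + 1/R_cav → R_core = 0.1785 K/W
R_outer = 0.021/(0.128×15.2) = 0.01079 K/W
R_total = 0.196 K/W
Q = ΔT/R_total = 31/0.196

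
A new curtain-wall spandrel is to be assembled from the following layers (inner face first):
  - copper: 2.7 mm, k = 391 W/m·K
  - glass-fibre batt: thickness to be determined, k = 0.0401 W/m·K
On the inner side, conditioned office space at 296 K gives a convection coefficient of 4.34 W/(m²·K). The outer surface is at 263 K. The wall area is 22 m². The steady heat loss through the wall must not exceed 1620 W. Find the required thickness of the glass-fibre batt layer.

L ≈ 8.73 mm

Model the wall as resistances in series:
R_inner film = 1/(h_i·A) = 1/(4.34×22) = 0.01047 K/W
R_copper = L/(kA) = 0.0027/(391×22) = 3.139×10^-7 K/W
Sum of the known resistances R_other = 0.01047 K/W
Required total resistance R_tot = ΔT/Q_allow = 33/1620 = 0.02037 K/W
R_glass-fibre batt = R_tot − R_other = 0.009897 K/W
L = R·k·A = 0.009897×0.0401×22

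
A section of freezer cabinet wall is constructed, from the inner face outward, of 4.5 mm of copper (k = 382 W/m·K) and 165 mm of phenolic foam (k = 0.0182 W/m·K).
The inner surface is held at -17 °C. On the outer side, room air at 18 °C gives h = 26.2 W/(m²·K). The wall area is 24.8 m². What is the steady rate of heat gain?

Thermal resistances in series:
R_copper = L/(kA) = 0.0045/(382×24.8) = 4.75×10^-7 K/W
R_phenolic foam = L/(kA) = 0.165/(0.0182×24.8) = 0.3656 K/W
R_outer film = 1/(h_o·A) = 1/(26.2×24.8) = 0.001539 K/W
R_total = 0.3671 K/W
Q = ΔT / R_total = 35 / 0.3671

Q ≈ 95.3 W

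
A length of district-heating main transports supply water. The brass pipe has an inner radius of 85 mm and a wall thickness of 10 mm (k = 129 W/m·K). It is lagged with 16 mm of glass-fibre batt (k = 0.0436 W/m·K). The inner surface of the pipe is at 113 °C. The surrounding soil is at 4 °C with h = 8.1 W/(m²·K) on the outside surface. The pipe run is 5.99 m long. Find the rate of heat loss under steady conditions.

Cylindrical conduction, so R = ln(r₂/r₁)/(2πkL) per layer, in series:
R_brass pipe wall = ln(95/85)/(2π×129×5.99) = 2.291×10^-5 K/W
R_glass-fibre batt = ln(111/95)/(2π×0.0436×5.99) = 0.09486 K/W
R_outer film = 1/(h_o·2πr_oL) = 1/(8.1×2π×0.111×5.99) = 0.02955 K/W
R_total = 0.1244 K/W
Q = ΔT/R_total = 109/0.1244

Q ≈ 876 W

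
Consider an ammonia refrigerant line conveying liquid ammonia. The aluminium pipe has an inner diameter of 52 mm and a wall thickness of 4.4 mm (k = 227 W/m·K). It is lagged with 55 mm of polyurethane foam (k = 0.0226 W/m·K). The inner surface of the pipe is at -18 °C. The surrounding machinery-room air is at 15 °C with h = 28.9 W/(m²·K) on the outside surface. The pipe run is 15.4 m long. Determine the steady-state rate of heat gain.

Per-layer cylindrical resistances, series-summed:
R_aluminium pipe wall = ln(30.4/26)/(2π×227×15.4) = 7.118×10^-6 K/W
R_polyurethane foam = ln(85.4/30.4)/(2π×0.0226×15.4) = 0.4723 K/W
R_outer film = 1/(h_o·2πr_oL) = 1/(28.9×2π×0.0854×15.4) = 0.004187 K/W
R_total = 0.4765 K/W
Q = ΔT/R_total = 33/0.4765

Q ≈ 69.3 W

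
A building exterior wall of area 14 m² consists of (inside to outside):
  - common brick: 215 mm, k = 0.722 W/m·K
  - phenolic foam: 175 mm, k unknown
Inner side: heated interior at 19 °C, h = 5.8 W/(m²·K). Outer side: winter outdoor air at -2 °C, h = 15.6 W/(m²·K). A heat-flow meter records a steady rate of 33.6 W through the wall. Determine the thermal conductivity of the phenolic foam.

k ≈ 0.0213 W/(m·K)

Using the resistance-network approach (series):
R_inner film = 1/(h_i·A) = 1/(5.8×14) = 0.01232 K/W
R_common brick = L/(kA) = 0.215/(0.722×14) = 0.02127 K/W
R_outer film = 1/(h_o·A) = 1/(15.6×14) = 0.004579 K/W
Sum of known resistances R_other = 0.03816 K/W
Total R = ΔT/Q = 21/33.6 = 0.625 K/W
R_phenolic foam = R_total − R_other = 0.5868 K/W
k = L/(R·A) = 0.175/(0.5868×14)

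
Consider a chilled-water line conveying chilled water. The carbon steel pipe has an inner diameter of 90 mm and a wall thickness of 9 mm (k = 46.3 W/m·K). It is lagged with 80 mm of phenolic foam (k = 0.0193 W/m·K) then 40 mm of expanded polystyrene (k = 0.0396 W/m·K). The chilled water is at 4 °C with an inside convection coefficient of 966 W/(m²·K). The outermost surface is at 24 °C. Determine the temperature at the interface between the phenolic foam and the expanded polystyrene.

T ≈ 21.5 °C

Treating each annulus and film as a series resistance:
R_inner film = 1/(h_i·2πr₁L) = 1/(966×2π×0.045×1) = 0.003661 K/W
R_carbon steel pipe wall = ln(54/45)/(2π×46.3×1) = 6.267×10^-4 K/W
R_phenolic foam = ln(134/54)/(2π×0.0193×1) = 7.495 K/W
R_expanded polystyrene = ln(174/134)/(2π×0.0396×1) = 1.05 K/W
R_total = 8.549 K/W
Q = ΔT/R_total = 20/8.549
Q = 2.34 W/m
T_interface = T_inner + Q·ΣR(inner→interface) = 4 + 2.34×7.499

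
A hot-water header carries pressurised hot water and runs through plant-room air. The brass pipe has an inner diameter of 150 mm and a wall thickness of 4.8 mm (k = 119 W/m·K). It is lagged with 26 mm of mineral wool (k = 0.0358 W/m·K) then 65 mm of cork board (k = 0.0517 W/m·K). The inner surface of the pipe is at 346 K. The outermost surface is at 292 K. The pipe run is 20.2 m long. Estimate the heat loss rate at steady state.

Cylindrical conduction, so R = ln(r₂/r₁)/(2πkL) per layer, in series:
R_brass pipe wall = ln(79.8/75)/(2π×119×20.2) = 4.107×10^-6 K/W
R_mineral wool = ln(105.8/79.8)/(2π×0.0358×20.2) = 0.06207 K/W
R_cork board = ln(170.8/105.8)/(2π×0.0517×20.2) = 0.07299 K/W
R_total = 0.1351 K/W
Q = ΔT/R_total = 54/0.1351

Q ≈ 400 W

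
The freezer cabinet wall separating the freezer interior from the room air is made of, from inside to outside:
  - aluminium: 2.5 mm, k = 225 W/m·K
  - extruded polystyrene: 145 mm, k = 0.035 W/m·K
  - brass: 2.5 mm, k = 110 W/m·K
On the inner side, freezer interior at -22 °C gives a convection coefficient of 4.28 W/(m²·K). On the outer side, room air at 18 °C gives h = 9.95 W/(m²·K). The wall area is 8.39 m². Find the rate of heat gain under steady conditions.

Q ≈ 75 W

Using the resistance-network approach (series):
R_inner film = 1/(h_i·A) = 1/(4.28×8.39) = 0.02785 K/W
R_aluminium = L/(kA) = 0.0025/(225×8.39) = 1.324×10^-6 K/W
R_extruded polystyrene = L/(kA) = 0.145/(0.035×8.39) = 0.4938 K/W
R_brass = L/(kA) = 0.0025/(110×8.39) = 2.709×10^-6 K/W
R_outer film = 1/(h_o·A) = 1/(9.95×8.39) = 0.01198 K/W
R_total = 0.5336 K/W
Q = ΔT / R_total = 40 / 0.5336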